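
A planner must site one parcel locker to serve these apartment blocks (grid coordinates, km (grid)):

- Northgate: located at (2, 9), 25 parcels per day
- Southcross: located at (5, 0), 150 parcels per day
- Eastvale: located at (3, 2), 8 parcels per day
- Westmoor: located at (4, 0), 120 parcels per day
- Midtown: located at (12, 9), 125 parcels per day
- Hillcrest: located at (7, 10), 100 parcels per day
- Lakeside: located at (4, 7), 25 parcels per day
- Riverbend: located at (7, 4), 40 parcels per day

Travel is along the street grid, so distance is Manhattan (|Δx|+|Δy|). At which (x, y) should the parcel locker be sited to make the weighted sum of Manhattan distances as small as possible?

Manhattan distance separates: Σwᵢ(|x−xᵢ|+|y−yᵢ|) = Σwᵢ|x−xᵢ| + Σwᵢ|y−yᵢ|, so x and y are optimised independently as 1-D weighted medians.
Total weight W = 593; half = 296.5.
x-coordinate, sorted with cumulative weight:
  x=2 (Northgate, w=25) cum 25
  x=3 (Eastvale, w=8) cum 33
  x=4 (Westmoor, w=120) cum 153
  x=4 (Lakeside, w=25) cum 178
  x=5 (Southcross, w=150) cum 328  ← median
  x=7 (Hillcrest, w=100) cum 428
  x=7 (Riverbend, w=40) cum 468
  x=12 (Midtown, w=125) cum 593
⇒ x* = 5
y-coordinate, sorted with cumulative weight:
  y=0 (Southcross, w=150) cum 150
  y=0 (Westmoor, w=120) cum 270
  y=2 (Eastvale, w=8) cum 278
  y=4 (Riverbend, w=40) cum 318  ← median
  y=7 (Lakeside, w=25) cum 343
  y=9 (Northgate, w=25) cum 368
  y=9 (Midtown, w=125) cum 493
  y=10 (Hillcrest, w=100) cum 593
⇒ y* = 4

(5, 4)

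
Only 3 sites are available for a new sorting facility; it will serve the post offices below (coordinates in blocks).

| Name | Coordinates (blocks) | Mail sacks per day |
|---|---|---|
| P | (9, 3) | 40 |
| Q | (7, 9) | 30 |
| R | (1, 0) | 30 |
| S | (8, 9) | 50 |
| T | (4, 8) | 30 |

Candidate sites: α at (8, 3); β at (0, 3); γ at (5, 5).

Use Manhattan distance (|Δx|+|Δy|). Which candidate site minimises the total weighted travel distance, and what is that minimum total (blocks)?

α, total 1120 blocks

Total weighted distance at each candidate:
  α (8, 3): total = 1120
  β (0, 3): total = 1840
  γ (5, 5): total = 1160
Minimum is at α with total 1120 blocks.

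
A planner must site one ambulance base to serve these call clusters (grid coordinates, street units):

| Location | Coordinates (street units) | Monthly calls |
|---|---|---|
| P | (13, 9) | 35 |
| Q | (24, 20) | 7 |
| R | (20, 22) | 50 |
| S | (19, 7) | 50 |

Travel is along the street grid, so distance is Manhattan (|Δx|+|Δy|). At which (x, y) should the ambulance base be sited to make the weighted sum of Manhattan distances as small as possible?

Manhattan distance separates: Σwᵢ(|x−xᵢ|+|y−yᵢ|) = Σwᵢ|x−xᵢ| + Σwᵢ|y−yᵢ|, so x and y are optimised independently as 1-D weighted medians.
Total weight W = 142; half = 71.
x-coordinate, sorted with cumulative weight:
  x=13 (P, w=35) cum 35
  x=19 (S, w=50) cum 85  ← median
  x=20 (R, w=50) cum 135
  x=24 (Q, w=7) cum 142
⇒ x* = 19
y-coordinate, sorted with cumulative weight:
  y=7 (S, w=50) cum 50
  y=9 (P, w=35) cum 85  ← median
  y=20 (Q, w=7) cum 92
  y=22 (R, w=50) cum 142
⇒ y* = 9

(19, 9)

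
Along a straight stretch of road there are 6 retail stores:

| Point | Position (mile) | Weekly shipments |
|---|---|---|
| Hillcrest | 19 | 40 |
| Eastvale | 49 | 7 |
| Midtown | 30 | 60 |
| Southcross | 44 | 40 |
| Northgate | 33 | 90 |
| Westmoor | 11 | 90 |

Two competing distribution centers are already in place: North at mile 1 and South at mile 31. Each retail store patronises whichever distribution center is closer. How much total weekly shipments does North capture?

90

The indifferent point is the midpoint (1+31)/2 = 16; retail stores left of it (closer to North at 1) go to North, those right go to South.
  Westmoor at 11 (w=90) → North
  Hillcrest at 19 (w=40) → South
  Midtown at 30 (w=60) → South
  Northgate at 33 (w=90) → South
  Southcross at 44 (w=40) → South
  Eastvale at 49 (w=7) → South
North captures 90; South captures 237.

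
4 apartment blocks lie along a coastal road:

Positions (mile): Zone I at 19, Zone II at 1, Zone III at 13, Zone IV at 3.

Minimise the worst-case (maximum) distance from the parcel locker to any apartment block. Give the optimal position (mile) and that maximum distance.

location 10, max distance 9

The 1-center on a line is the midpoint of the two extreme points: leftmost at 1, rightmost at 19.
Optimal location = (1 + 19)/2 = 10; maximum distance = (19 − 1)/2 = 9.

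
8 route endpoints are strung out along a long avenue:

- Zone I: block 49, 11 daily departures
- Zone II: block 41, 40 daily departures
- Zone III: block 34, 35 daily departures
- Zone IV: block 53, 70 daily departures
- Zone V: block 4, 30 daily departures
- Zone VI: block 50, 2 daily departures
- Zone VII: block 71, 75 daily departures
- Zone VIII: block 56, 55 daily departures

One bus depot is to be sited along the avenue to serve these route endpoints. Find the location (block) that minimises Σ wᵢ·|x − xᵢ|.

For a sum of weighted absolute distances on a line, the optimum is the weighted median (not the mean). Total weight W = 318; half-weight = 159.
Sort by position and accumulate weight:
  block 4 (Zone V, w=30) → cum 30
  block 34 (Zone III, w=35) → cum 65
  block 41 (Zone II, w=40) → cum 105
  block 49 (Zone I, w=11) → cum 116
  block 50 (Zone VI, w=2) → cum 118
  block 53 (Zone IV, w=70) → cum 188  ≥ 159 → median here
  block 56 (Zone VIII, w=55) → cum 243
  block 71 (Zone VII, w=75) → cum 318
Optimal location: block 53.

x = 53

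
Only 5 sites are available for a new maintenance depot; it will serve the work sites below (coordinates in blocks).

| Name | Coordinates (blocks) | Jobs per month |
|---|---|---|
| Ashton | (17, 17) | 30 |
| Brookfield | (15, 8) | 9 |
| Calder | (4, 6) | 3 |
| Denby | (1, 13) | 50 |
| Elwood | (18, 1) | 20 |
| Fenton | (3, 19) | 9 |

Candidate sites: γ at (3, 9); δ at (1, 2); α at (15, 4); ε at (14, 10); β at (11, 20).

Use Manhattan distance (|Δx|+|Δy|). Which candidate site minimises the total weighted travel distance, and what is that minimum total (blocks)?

Total weighted distance at each candidate:
  γ (3, 9): total = 1639
  δ (1, 2): total = 2212
  α (15, 4): total = 2038
  ε (14, 10): total = 1609
  β (11, 20): total = 1928
Minimum is at ε with total 1609 blocks.

ε, total 1609 blocks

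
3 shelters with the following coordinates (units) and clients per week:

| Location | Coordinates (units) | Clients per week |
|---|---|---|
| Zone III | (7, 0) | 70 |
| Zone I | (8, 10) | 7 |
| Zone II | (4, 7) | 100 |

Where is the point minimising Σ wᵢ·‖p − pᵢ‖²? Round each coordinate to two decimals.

The minimiser of Σwᵢ‖p−pᵢ‖² is the weighted centroid p* = (Σwᵢpᵢ)/(Σwᵢ).
Σwᵢ = 177.
Σwᵢxᵢ = 70·7 + 7·8 + 100·4 = 946.
Σwᵢyᵢ = 70·0 + 7·10 + 100·7 = 770.
x* = 946/177 = 5.34, y* = 770/177 = 4.35.

(5.34, 4.35)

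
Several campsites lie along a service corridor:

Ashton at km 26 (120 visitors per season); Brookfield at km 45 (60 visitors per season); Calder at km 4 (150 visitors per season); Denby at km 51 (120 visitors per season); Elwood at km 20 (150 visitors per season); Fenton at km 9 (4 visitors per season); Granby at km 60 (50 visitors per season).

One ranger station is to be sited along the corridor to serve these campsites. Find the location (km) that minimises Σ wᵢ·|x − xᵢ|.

x = 26

For a sum of weighted absolute distances on a line, the optimum is the weighted median (not the mean). Total weight W = 654; half-weight = 327.
Sort by position and accumulate weight:
  km 4 (Calder, w=150) → cum 150
  km 9 (Fenton, w=4) → cum 154
  km 20 (Elwood, w=150) → cum 304
  km 26 (Ashton, w=120) → cum 424  ≥ 327 → median here
  km 45 (Brookfield, w=60) → cum 484
  km 51 (Denby, w=120) → cum 604
  km 60 (Granby, w=50) → cum 654
Optimal location: km 26.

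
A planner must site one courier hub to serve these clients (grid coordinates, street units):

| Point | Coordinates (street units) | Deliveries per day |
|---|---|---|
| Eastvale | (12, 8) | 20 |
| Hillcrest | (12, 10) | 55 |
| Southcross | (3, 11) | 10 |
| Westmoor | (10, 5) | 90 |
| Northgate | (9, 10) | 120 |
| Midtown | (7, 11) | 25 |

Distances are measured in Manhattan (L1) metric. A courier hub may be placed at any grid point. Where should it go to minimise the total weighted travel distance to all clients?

(10, 10)

Manhattan distance separates: Σwᵢ(|x−xᵢ|+|y−yᵢ|) = Σwᵢ|x−xᵢ| + Σwᵢ|y−yᵢ|, so x and y are optimised independently as 1-D weighted medians.
Total weight W = 320; half = 160.
x-coordinate, sorted with cumulative weight:
  x=3 (Southcross, w=10) cum 10
  x=7 (Midtown, w=25) cum 35
  x=9 (Northgate, w=120) cum 155
  x=10 (Westmoor, w=90) cum 245  ← median
  x=12 (Eastvale, w=20) cum 265
  x=12 (Hillcrest, w=55) cum 320
⇒ x* = 10
y-coordinate, sorted with cumulative weight:
  y=5 (Westmoor, w=90) cum 90
  y=8 (Eastvale, w=20) cum 110
  y=10 (Hillcrest, w=55) cum 165  ← median
  y=10 (Northgate, w=120) cum 285
  y=11 (Southcross, w=10) cum 295
  y=11 (Midtown, w=25) cum 320
⇒ y* = 10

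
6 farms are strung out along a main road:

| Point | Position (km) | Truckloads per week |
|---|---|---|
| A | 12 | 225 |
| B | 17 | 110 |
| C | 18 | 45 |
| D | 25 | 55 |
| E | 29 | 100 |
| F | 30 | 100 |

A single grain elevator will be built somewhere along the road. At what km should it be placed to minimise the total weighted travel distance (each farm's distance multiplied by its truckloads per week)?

x = 17

For a sum of weighted absolute distances on a line, the optimum is the weighted median (not the mean). Total weight W = 635; half-weight = 317.5.
Sort by position and accumulate weight:
  km 12 (A, w=225) → cum 225
  km 17 (B, w=110) → cum 335  ≥ 317.5 → median here
  km 18 (C, w=45) → cum 380
  km 25 (D, w=55) → cum 435
  km 29 (E, w=100) → cum 535
  km 30 (F, w=100) → cum 635
Optimal location: km 17.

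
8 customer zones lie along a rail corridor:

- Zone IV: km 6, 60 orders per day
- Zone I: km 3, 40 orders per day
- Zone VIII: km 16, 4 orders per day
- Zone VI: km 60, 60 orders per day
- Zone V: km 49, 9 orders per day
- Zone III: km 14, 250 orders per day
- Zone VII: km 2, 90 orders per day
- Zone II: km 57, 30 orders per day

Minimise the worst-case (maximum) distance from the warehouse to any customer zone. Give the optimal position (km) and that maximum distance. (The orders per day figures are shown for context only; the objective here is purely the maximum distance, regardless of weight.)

location 31, max distance 29

The 1-center on a line is the midpoint of the two extreme points: leftmost at 2, rightmost at 60.
Optimal location = (2 + 60)/2 = 31; maximum distance = (60 − 2)/2 = 29.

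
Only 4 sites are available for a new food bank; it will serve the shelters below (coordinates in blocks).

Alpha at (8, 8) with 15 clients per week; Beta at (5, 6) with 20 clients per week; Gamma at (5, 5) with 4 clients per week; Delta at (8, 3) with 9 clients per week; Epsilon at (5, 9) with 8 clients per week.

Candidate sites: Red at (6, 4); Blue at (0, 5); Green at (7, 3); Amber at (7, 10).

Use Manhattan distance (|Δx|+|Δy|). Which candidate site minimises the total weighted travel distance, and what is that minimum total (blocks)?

Red, total 233 blocks

Total weighted distance at each candidate:
  Red (6, 4): total = 233
  Blue (0, 5): total = 467
  Green (7, 3): total = 279
  Amber (7, 10): total = 289
Minimum is at Red with total 233 blocks.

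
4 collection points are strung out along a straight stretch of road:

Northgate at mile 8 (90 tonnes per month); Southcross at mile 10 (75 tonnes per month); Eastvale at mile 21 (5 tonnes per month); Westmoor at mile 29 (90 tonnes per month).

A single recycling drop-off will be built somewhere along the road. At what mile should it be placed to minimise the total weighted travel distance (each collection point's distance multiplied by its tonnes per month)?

For a sum of weighted absolute distances on a line, the optimum is the weighted median (not the mean). Total weight W = 260; half-weight = 130.
Sort by position and accumulate weight:
  mile 8 (Northgate, w=90) → cum 90
  mile 10 (Southcross, w=75) → cum 165  ≥ 130 → median here
  mile 21 (Eastvale, w=5) → cum 170
  mile 29 (Westmoor, w=90) → cum 260
Optimal location: mile 10.

x = 10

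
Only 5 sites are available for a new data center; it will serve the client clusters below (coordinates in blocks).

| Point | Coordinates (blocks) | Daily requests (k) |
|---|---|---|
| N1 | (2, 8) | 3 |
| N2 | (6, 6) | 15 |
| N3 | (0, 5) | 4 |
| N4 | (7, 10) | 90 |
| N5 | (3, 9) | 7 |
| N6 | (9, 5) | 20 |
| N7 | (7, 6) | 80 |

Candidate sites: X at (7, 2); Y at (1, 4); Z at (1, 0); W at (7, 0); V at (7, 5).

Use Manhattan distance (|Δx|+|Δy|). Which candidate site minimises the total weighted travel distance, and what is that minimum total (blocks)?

V, total 708 blocks

Total weighted distance at each candidate:
  X (7, 2): total = 1365
  Y (1, 4): total = 2077
  Z (1, 0): total = 2953
  W (7, 0): total = 1803
  V (7, 5): total = 708
Minimum is at V with total 708 blocks.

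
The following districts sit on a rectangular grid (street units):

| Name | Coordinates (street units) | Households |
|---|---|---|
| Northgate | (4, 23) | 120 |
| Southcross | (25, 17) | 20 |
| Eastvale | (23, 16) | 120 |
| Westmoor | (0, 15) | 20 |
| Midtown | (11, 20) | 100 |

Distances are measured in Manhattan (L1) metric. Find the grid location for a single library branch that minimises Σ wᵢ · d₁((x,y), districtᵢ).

(11, 20)

Manhattan distance separates: Σwᵢ(|x−xᵢ|+|y−yᵢ|) = Σwᵢ|x−xᵢ| + Σwᵢ|y−yᵢ|, so x and y are optimised independently as 1-D weighted medians.
Total weight W = 380; half = 190.
x-coordinate, sorted with cumulative weight:
  x=0 (Westmoor, w=20) cum 20
  x=4 (Northgate, w=120) cum 140
  x=11 (Midtown, w=100) cum 240  ← median
  x=23 (Eastvale, w=120) cum 360
  x=25 (Southcross, w=20) cum 380
⇒ x* = 11
y-coordinate, sorted with cumulative weight:
  y=15 (Westmoor, w=20) cum 20
  y=16 (Eastvale, w=120) cum 140
  y=17 (Southcross, w=20) cum 160
  y=20 (Midtown, w=100) cum 260  ← median
  y=23 (Northgate, w=120) cum 380
⇒ y* = 20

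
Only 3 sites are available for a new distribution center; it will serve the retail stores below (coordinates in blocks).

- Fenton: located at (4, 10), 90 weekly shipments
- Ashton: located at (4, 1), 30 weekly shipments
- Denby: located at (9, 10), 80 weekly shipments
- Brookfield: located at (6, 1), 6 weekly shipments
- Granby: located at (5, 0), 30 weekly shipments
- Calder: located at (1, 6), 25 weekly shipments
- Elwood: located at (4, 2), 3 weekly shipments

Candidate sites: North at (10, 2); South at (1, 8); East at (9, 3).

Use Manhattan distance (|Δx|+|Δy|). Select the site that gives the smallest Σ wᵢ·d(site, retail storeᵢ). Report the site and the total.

Total weighted distance at each candidate:
  North (10, 2): total = 2773
  South (1, 8): total = 2059
  East (9, 3): total = 2383
Minimum is at South with total 2059 blocks.

South, total 2059 blocks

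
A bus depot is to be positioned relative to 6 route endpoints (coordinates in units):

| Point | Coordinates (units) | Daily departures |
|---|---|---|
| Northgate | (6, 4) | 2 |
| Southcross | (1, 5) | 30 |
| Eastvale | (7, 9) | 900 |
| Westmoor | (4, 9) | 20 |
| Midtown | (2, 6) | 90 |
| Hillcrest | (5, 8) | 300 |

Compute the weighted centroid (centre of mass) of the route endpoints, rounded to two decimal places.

(6.04, 8.48)

The minimiser of Σwᵢ‖p−pᵢ‖² is the weighted centroid p* = (Σwᵢpᵢ)/(Σwᵢ).
Σwᵢ = 1342.
Σwᵢxᵢ = 2·6 + 30·1 + 900·7 + 20·4 + 90·2 + 300·5 = 8102.
Σwᵢyᵢ = 2·4 + 30·5 + 900·9 + 20·9 + 90·6 + 300·8 = 11378.
x* = 8102/1342 = 6.04, y* = 11378/1342 = 8.48.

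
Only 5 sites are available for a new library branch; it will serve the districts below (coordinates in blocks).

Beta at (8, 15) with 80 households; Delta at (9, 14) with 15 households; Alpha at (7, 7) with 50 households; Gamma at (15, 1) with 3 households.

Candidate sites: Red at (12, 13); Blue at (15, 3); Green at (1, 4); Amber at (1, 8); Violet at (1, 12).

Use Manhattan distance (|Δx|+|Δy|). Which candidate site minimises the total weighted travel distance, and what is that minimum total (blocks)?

Red, total 1135 blocks

Total weighted distance at each candidate:
  Red (12, 13): total = 1135
  Blue (15, 3): total = 2381
  Green (1, 4): total = 2211
  Amber (1, 8): total = 1743
  Violet (1, 12): total = 1575
Minimum is at Red with total 1135 blocks.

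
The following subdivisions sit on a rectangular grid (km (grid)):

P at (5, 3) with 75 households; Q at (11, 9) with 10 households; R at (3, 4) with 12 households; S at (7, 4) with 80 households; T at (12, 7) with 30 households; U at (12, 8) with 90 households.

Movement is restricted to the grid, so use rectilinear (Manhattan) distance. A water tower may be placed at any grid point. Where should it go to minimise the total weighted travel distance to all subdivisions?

(7, 4)

Manhattan distance separates: Σwᵢ(|x−xᵢ|+|y−yᵢ|) = Σwᵢ|x−xᵢ| + Σwᵢ|y−yᵢ|, so x and y are optimised independently as 1-D weighted medians.
Total weight W = 297; half = 148.5.
x-coordinate, sorted with cumulative weight:
  x=3 (R, w=12) cum 12
  x=5 (P, w=75) cum 87
  x=7 (S, w=80) cum 167  ← median
  x=11 (Q, w=10) cum 177
  x=12 (T, w=30) cum 207
  x=12 (U, w=90) cum 297
⇒ x* = 7
y-coordinate, sorted with cumulative weight:
  y=3 (P, w=75) cum 75
  y=4 (R, w=12) cum 87
  y=4 (S, w=80) cum 167  ← median
  y=7 (T, w=30) cum 197
  y=8 (U, w=90) cum 287
  y=9 (Q, w=10) cum 297
⇒ y* = 4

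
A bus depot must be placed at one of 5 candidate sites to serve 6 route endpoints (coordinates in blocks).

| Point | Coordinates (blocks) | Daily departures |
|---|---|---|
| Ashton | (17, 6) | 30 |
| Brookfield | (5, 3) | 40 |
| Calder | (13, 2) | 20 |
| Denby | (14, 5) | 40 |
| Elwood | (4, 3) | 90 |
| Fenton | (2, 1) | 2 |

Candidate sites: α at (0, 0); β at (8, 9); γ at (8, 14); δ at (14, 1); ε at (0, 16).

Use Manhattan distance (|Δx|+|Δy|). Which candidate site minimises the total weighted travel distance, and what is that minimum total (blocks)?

δ, total 1984 blocks

Total weighted distance at each candidate:
  α (0, 0): total = 2706
  β (8, 9): total = 2288
  γ (8, 14): total = 3398
  δ (14, 1): total = 1984
  ε (0, 16): total = 4634
Minimum is at δ with total 1984 blocks.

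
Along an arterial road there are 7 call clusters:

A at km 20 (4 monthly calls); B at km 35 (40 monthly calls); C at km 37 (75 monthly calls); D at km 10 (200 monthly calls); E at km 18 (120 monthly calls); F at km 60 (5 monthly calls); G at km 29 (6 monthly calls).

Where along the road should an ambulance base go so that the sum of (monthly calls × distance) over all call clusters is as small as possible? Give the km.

For a sum of weighted absolute distances on a line, the optimum is the weighted median (not the mean). Total weight W = 450; half-weight = 225.
Sort by position and accumulate weight:
  km 10 (D, w=200) → cum 200
  km 18 (E, w=120) → cum 320  ≥ 225 → median here
  km 20 (A, w=4) → cum 324
  km 29 (G, w=6) → cum 330
  km 35 (B, w=40) → cum 370
  km 37 (C, w=75) → cum 445
  km 60 (F, w=5) → cum 450
Optimal location: km 18.

x = 18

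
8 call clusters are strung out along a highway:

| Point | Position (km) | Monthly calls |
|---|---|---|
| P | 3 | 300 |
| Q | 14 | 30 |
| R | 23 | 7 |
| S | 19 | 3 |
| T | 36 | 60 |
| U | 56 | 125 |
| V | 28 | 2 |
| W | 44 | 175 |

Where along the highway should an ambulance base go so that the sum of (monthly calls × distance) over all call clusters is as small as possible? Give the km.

x = 36

For a sum of weighted absolute distances on a line, the optimum is the weighted median (not the mean). Total weight W = 702; half-weight = 351.
Sort by position and accumulate weight:
  km 3 (P, w=300) → cum 300
  km 14 (Q, w=30) → cum 330
  km 19 (S, w=3) → cum 333
  km 23 (R, w=7) → cum 340
  km 28 (V, w=2) → cum 342
  km 36 (T, w=60) → cum 402  ≥ 351 → median here
  km 44 (W, w=175) → cum 577
  km 56 (U, w=125) → cum 702
Optimal location: km 36.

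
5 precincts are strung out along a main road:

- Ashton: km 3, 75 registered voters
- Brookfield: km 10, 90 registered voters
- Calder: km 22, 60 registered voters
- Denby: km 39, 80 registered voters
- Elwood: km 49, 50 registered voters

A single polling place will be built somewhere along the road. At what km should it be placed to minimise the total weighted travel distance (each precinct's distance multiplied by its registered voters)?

x = 22

For a sum of weighted absolute distances on a line, the optimum is the weighted median (not the mean). Total weight W = 355; half-weight = 177.5.
Sort by position and accumulate weight:
  km 3 (Ashton, w=75) → cum 75
  km 10 (Brookfield, w=90) → cum 165
  km 22 (Calder, w=60) → cum 225  ≥ 177.5 → median here
  km 39 (Denby, w=80) → cum 305
  km 49 (Elwood, w=50) → cum 355
Optimal location: km 22.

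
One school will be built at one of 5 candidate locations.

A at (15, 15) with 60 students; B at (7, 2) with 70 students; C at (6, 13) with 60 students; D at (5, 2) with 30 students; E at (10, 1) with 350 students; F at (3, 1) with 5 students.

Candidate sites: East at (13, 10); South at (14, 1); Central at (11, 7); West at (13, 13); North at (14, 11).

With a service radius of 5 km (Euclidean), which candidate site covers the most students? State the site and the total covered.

Coverage radius r = 5 km; a point is covered iff (Δx)²+(Δy)² ≤ 5² = 25.
  East (13, 10): covers {none} → 0
  South (14, 1): covers {E} → 350
  Central (11, 7): covers {none} → 0
  West (13, 13): covers {A} → 60
  North (14, 11): covers {A} → 60
Maximum coverage at South: 350 students.

South, covering 350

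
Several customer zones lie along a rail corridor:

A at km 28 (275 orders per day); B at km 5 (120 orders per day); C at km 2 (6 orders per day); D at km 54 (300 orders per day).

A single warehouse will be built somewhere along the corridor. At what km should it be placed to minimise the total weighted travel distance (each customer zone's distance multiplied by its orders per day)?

For a sum of weighted absolute distances on a line, the optimum is the weighted median (not the mean). Total weight W = 701; half-weight = 350.5.
Sort by position and accumulate weight:
  km 2 (C, w=6) → cum 6
  km 5 (B, w=120) → cum 126
  km 28 (A, w=275) → cum 401  ≥ 350.5 → median here
  km 54 (D, w=300) → cum 701
Optimal location: km 28.

x = 28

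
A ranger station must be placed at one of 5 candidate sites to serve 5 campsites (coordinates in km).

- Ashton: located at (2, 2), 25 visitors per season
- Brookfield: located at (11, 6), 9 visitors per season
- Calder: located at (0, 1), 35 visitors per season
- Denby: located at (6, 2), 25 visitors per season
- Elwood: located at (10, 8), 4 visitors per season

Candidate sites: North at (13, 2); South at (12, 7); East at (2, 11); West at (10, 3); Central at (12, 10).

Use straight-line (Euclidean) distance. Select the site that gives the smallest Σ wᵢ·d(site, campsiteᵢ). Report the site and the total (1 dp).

West, total 710.0 km

Total weighted distance at each candidate:
  North (13, 2): total = 973.4
  South (12, 7): total = 966.0
  East (2, 11): total = 955.0
  West (10, 3): total = 710.0
  Central (12, 10): total = 1143.6
Minimum is at West with total 710.0 km.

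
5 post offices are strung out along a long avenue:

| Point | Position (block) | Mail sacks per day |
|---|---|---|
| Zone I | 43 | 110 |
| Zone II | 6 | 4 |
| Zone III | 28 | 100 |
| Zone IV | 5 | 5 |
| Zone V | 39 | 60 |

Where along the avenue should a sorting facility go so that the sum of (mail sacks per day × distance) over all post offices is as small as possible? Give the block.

For a sum of weighted absolute distances on a line, the optimum is the weighted median (not the mean). Total weight W = 279; half-weight = 139.5.
Sort by position and accumulate weight:
  block 5 (Zone IV, w=5) → cum 5
  block 6 (Zone II, w=4) → cum 9
  block 28 (Zone III, w=100) → cum 109
  block 39 (Zone V, w=60) → cum 169  ≥ 139.5 → median here
  block 43 (Zone I, w=110) → cum 279
Optimal location: block 39.

x = 39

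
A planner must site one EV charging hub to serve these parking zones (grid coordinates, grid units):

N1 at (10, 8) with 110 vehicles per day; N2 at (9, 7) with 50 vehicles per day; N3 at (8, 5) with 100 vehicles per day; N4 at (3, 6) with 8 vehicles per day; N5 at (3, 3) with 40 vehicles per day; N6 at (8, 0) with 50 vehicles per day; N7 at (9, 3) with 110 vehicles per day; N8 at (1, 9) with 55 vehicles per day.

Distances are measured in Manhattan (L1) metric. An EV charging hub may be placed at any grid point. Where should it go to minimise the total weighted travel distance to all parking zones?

(9, 5)

Manhattan distance separates: Σwᵢ(|x−xᵢ|+|y−yᵢ|) = Σwᵢ|x−xᵢ| + Σwᵢ|y−yᵢ|, so x and y are optimised independently as 1-D weighted medians.
Total weight W = 523; half = 261.5.
x-coordinate, sorted with cumulative weight:
  x=1 (N8, w=55) cum 55
  x=3 (N4, w=8) cum 63
  x=3 (N5, w=40) cum 103
  x=8 (N3, w=100) cum 203
  x=8 (N6, w=50) cum 253
  x=9 (N2, w=50) cum 303  ← median
  x=9 (N7, w=110) cum 413
  x=10 (N1, w=110) cum 523
⇒ x* = 9
y-coordinate, sorted with cumulative weight:
  y=0 (N6, w=50) cum 50
  y=3 (N5, w=40) cum 90
  y=3 (N7, w=110) cum 200
  y=5 (N3, w=100) cum 300  ← median
  y=6 (N4, w=8) cum 308
  y=7 (N2, w=50) cum 358
  y=8 (N1, w=110) cum 468
  y=9 (N8, w=55) cum 523
⇒ y* = 5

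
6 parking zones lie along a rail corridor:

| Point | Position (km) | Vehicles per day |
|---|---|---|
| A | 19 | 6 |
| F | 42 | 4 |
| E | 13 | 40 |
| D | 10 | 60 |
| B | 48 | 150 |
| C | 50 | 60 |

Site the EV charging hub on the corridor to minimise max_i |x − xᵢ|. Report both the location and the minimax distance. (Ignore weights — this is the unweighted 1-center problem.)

The 1-center on a line is the midpoint of the two extreme points: leftmost at 10, rightmost at 50.
Optimal location = (10 + 50)/2 = 30; maximum distance = (50 − 10)/2 = 20.

location 30, max distance 20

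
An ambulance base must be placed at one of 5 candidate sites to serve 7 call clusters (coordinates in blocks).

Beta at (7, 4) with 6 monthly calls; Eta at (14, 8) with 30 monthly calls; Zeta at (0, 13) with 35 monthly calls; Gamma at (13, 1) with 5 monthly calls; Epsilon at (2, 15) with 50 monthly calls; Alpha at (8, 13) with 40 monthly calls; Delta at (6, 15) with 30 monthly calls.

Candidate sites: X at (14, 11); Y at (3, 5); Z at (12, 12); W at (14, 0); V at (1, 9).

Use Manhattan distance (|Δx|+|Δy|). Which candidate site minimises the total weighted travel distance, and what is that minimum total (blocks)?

V, total 1881 blocks

Total weighted distance at each candidate:
  X (14, 11): total = 2269
  Y (3, 5): total = 2365
  Z (12, 12): total = 1893
  W (14, 0): total = 4061
  V (1, 9): total = 1881
Minimum is at V with total 1881 blocks.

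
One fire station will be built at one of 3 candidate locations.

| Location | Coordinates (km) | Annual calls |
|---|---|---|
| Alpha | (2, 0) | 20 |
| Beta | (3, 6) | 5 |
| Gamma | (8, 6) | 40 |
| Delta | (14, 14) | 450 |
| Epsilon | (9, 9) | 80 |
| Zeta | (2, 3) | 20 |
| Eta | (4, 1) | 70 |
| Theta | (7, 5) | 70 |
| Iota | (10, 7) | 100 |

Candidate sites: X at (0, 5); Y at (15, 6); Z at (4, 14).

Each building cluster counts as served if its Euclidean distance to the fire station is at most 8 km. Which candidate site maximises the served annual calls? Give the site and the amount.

Y, covering 220

Coverage radius r = 8 km; a point is covered iff (Δx)²+(Δy)² ≤ 8² = 64.
  X (0, 5): covers {Alpha, Beta, Zeta, Eta, Theta} → 185
  Y (15, 6): covers {Gamma, Epsilon, Iota} → 220
  Z (4, 14): covers {Epsilon} → 80
Maximum coverage at Y: 220 annual calls.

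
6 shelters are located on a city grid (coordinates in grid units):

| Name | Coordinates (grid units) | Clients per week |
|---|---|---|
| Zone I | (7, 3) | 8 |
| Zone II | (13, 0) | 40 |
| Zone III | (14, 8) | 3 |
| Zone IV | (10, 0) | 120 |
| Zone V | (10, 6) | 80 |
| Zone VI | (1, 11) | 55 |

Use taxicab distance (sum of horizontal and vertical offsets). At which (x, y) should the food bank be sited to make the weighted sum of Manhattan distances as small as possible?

Manhattan distance separates: Σwᵢ(|x−xᵢ|+|y−yᵢ|) = Σwᵢ|x−xᵢ| + Σwᵢ|y−yᵢ|, so x and y are optimised independently as 1-D weighted medians.
Total weight W = 306; half = 153.
x-coordinate, sorted with cumulative weight:
  x=1 (Zone VI, w=55) cum 55
  x=7 (Zone I, w=8) cum 63
  x=10 (Zone IV, w=120) cum 183  ← median
  x=10 (Zone V, w=80) cum 263
  x=13 (Zone II, w=40) cum 303
  x=14 (Zone III, w=3) cum 306
⇒ x* = 10
y-coordinate, sorted with cumulative weight:
  y=0 (Zone II, w=40) cum 40
  y=0 (Zone IV, w=120) cum 160  ← median
  y=3 (Zone I, w=8) cum 168
  y=6 (Zone V, w=80) cum 248
  y=8 (Zone III, w=3) cum 251
  y=11 (Zone VI, w=55) cum 306
⇒ y* = 0

(10, 0)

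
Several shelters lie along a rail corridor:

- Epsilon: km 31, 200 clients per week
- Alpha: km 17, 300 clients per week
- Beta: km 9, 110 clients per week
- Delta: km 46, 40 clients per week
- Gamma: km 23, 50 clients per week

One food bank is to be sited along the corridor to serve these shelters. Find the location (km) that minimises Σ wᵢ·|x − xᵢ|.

For a sum of weighted absolute distances on a line, the optimum is the weighted median (not the mean). Total weight W = 700; half-weight = 350.
Sort by position and accumulate weight:
  km 9 (Beta, w=110) → cum 110
  km 17 (Alpha, w=300) → cum 410  ≥ 350 → median here
  km 23 (Gamma, w=50) → cum 460
  km 31 (Epsilon, w=200) → cum 660
  km 46 (Delta, w=40) → cum 700
Optimal location: km 17.

x = 17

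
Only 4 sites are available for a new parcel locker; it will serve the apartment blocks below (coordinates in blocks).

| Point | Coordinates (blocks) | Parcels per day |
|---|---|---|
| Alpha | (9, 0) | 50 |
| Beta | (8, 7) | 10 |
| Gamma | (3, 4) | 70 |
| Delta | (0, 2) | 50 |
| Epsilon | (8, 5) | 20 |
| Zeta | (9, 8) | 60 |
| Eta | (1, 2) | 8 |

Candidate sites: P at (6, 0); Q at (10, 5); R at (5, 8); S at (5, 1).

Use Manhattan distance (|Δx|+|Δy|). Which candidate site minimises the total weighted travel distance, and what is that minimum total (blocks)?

S, total 1830 blocks

Total weighted distance at each candidate:
  P (6, 0): total = 1986
  Q (10, 5): total = 1926
  R (5, 8): total = 2050
  S (5, 1): total = 1830
Minimum is at S with total 1830 blocks.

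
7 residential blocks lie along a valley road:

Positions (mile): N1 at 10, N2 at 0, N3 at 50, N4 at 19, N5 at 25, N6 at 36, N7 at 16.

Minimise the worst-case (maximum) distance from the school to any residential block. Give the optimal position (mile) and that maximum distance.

The 1-center on a line is the midpoint of the two extreme points: leftmost at 0, rightmost at 50.
Optimal location = (0 + 50)/2 = 25; maximum distance = (50 − 0)/2 = 25.

location 25, max distance 25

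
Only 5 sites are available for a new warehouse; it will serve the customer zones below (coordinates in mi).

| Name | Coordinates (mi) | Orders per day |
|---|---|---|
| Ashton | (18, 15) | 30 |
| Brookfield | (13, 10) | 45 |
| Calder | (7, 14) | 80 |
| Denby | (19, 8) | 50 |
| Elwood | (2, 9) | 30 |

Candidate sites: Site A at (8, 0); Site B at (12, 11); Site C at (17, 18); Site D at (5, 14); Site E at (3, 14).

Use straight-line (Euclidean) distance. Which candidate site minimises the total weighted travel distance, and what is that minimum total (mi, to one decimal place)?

Site B, total 1433.2 mi

Total weighted distance at each candidate:
  Site A (8, 0): total = 3171.4
  Site B (12, 11): total = 1433.2
  Site C (17, 18): total = 2393.7
  Site D (5, 14): total = 1890.2
  Site E (3, 14): total = 2263.0
Minimum is at Site B with total 1433.2 mi.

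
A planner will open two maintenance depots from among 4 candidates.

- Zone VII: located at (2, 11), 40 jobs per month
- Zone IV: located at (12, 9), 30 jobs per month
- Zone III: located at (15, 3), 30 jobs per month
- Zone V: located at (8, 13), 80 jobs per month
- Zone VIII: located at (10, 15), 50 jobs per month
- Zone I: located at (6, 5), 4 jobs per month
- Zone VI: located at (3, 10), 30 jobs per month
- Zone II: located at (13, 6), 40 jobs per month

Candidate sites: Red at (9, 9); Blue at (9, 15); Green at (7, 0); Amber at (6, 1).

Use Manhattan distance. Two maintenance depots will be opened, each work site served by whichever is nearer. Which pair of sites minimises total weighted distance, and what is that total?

{Red, Blue}, total 1618

Evaluate every pair (each demand assigned to the nearer of the two):
  {Red, Blue}: total = 1618
  {Red, Amber}: total = 2036
  {Red, Green}: total = 2044
  {Blue, Amber}: total = 2156
  {Blue, Green}: total = 2164
  {Green, Amber}: total = 4186
Best pair: {Red, Blue} with total 1618.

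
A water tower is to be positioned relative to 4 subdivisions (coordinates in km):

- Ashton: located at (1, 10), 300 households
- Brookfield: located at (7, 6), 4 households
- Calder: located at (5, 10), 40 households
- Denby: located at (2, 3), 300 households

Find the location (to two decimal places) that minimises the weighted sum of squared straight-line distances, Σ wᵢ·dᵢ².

(1.75, 6.71)

The minimiser of Σwᵢ‖p−pᵢ‖² is the weighted centroid p* = (Σwᵢpᵢ)/(Σwᵢ).
Σwᵢ = 644.
Σwᵢxᵢ = 300·1 + 4·7 + 40·5 + 300·2 = 1128.
Σwᵢyᵢ = 300·10 + 4·6 + 40·10 + 300·3 = 4324.
x* = 1128/644 = 1.75, y* = 4324/644 = 6.71.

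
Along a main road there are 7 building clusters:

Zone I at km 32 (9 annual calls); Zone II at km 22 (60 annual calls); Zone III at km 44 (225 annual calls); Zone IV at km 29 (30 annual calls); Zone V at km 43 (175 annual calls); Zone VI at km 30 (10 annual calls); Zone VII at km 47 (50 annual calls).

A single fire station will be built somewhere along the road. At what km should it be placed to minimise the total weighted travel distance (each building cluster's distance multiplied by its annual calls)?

x = 43

For a sum of weighted absolute distances on a line, the optimum is the weighted median (not the mean). Total weight W = 559; half-weight = 279.5.
Sort by position and accumulate weight:
  km 22 (Zone II, w=60) → cum 60
  km 29 (Zone IV, w=30) → cum 90
  km 30 (Zone VI, w=10) → cum 100
  km 32 (Zone I, w=9) → cum 109
  km 43 (Zone V, w=175) → cum 284  ≥ 279.5 → median here
  km 44 (Zone III, w=225) → cum 509
  km 47 (Zone VII, w=50) → cum 559
Optimal location: km 43.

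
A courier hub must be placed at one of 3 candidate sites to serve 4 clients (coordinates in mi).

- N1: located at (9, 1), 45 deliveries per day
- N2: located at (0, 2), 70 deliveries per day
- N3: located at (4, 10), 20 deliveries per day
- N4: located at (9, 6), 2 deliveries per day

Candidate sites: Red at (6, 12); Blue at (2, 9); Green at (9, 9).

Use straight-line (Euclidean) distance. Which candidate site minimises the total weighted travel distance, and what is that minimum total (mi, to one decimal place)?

Total weighted distance at each candidate:
  Red (6, 12): total = 1399.4
  Blue (2, 9): total = 1047.9
  Green (9, 9): total = 1266.1
Minimum is at Blue with total 1047.9 mi.

Blue, total 1047.9 mi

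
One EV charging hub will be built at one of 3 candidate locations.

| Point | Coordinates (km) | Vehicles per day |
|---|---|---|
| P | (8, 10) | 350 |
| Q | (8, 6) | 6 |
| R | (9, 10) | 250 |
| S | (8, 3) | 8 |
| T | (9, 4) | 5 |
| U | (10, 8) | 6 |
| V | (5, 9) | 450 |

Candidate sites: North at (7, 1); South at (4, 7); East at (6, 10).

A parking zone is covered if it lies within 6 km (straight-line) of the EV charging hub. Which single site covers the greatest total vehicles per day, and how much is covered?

South, covering 1069

Coverage radius r = 6 km; a point is covered iff (Δx)²+(Δy)² ≤ 6² = 36.
  North (7, 1): covers {Q, S, T} → 19
  South (4, 7): covers {P, Q, R, S, T, V} → 1069
  East (6, 10): covers {P, Q, R, U, V} → 1062
Maximum coverage at South: 1069 vehicles per day.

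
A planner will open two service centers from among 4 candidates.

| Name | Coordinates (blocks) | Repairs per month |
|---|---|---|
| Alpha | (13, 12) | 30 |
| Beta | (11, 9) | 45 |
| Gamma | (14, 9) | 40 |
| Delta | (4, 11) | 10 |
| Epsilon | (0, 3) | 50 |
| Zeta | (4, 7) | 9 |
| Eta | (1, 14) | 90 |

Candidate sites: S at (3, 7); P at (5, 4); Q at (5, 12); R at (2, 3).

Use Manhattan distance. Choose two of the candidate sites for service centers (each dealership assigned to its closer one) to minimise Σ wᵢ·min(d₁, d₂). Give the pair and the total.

{Q, R}, total 1839

Evaluate every pair (each demand assigned to the nearer of the two):
  {Q, R}: total = 1839
  {P, Q}: total = 2021
  {S, Q}: total = 2044
  {S, R}: total = 2389
  {S, P}: total = 2589
  {P, R}: total = 2831
Best pair: {Q, R} with total 1839.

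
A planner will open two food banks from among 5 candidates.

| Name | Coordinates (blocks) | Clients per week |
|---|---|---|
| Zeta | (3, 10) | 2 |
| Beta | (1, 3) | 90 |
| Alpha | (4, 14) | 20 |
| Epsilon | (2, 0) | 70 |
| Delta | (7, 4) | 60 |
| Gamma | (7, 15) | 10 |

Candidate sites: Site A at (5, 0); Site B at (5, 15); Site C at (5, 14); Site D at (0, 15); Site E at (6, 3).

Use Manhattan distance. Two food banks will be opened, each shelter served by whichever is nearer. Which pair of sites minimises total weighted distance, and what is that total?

{Site C, Site E}, total 1122

Evaluate every pair (each demand assigned to the nearer of the two):
  {Site C, Site E}: total = 1122
  {Site B, Site E}: total = 1134
  {Site A, Site E}: total = 1190
  {Site D, Site E}: total = 1246
  {Site A, Site C}: total = 1262
  {Site A, Site B}: total = 1274
  {Site A, Site D}: total = 1386
  {Site C, Site D}: total = 3142
  {Site B, Site D}: total = 3214
  {Site B, Site C}: total = 3312
Best pair: {Site C, Site E} with total 1122.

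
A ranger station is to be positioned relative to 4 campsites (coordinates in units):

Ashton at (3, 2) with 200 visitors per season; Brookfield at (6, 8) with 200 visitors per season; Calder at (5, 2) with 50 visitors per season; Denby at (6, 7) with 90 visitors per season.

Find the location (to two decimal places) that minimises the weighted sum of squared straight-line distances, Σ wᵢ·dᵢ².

The minimiser of Σwᵢ‖p−pᵢ‖² is the weighted centroid p* = (Σwᵢpᵢ)/(Σwᵢ).
Σwᵢ = 540.
Σwᵢxᵢ = 200·3 + 200·6 + 50·5 + 90·6 = 2590.
Σwᵢyᵢ = 200·2 + 200·8 + 50·2 + 90·7 = 2730.
x* = 2590/540 = 4.80, y* = 2730/540 = 5.06.

(4.80, 5.06)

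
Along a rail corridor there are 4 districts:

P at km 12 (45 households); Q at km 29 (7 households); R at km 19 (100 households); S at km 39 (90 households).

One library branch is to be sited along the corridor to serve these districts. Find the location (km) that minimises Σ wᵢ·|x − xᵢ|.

x = 19

For a sum of weighted absolute distances on a line, the optimum is the weighted median (not the mean). Total weight W = 242; half-weight = 121.
Sort by position and accumulate weight:
  km 12 (P, w=45) → cum 45
  km 19 (R, w=100) → cum 145  ≥ 121 → median here
  km 29 (Q, w=7) → cum 152
  km 39 (S, w=90) → cum 242
Optimal location: km 19.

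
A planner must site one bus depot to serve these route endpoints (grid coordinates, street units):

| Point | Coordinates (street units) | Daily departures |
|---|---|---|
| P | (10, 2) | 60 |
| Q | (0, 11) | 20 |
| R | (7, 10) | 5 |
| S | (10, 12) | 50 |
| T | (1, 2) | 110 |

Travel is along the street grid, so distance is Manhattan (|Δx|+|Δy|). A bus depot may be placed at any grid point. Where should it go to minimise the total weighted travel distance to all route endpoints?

Manhattan distance separates: Σwᵢ(|x−xᵢ|+|y−yᵢ|) = Σwᵢ|x−xᵢ| + Σwᵢ|y−yᵢ|, so x and y are optimised independently as 1-D weighted medians.
Total weight W = 245; half = 122.5.
x-coordinate, sorted with cumulative weight:
  x=0 (Q, w=20) cum 20
  x=1 (T, w=110) cum 130  ← median
  x=7 (R, w=5) cum 135
  x=10 (P, w=60) cum 195
  x=10 (S, w=50) cum 245
⇒ x* = 1
y-coordinate, sorted with cumulative weight:
  y=2 (P, w=60) cum 60
  y=2 (T, w=110) cum 170  ← median
  y=10 (R, w=5) cum 175
  y=11 (Q, w=20) cum 195
  y=12 (S, w=50) cum 245
⇒ y* = 2

(1, 2)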